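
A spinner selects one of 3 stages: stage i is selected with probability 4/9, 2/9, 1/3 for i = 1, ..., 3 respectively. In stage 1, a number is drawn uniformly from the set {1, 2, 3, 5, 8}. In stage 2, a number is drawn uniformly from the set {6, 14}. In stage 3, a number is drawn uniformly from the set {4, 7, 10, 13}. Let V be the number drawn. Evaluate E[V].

E[V | stage 1] = (1+2+3+5+8)/5 = 19/5.
E[V | stage 2] = (6+14)/2 = 10.
E[V | stage 3] = (4+7+10+13)/4 = 17/2.
E[V] = (4/9)·(19/5) + (2/9)·(10) + (1/3)·(17/2) = 607/90.

607/90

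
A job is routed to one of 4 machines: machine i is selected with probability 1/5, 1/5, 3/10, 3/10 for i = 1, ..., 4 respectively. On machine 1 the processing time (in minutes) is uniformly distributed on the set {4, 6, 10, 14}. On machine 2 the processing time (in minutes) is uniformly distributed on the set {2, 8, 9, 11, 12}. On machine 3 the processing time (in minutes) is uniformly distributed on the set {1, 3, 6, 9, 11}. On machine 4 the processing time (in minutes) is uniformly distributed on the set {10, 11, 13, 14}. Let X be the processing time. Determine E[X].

E[X | machine 1] = (4+6+10+14)/4 = 17/2.
E[X | machine 2] = (2+8+9+11+12)/5 = 42/5.
E[X | machine 3] = (1+3+6+9+11)/5 = 6.
E[X | machine 4] = (10+11+13+14)/4 = 12.
E[X] = (1/5)·(17/2) + (1/5)·(42/5) + (3/10)·(6) + (3/10)·(12) = 439/50.

439/50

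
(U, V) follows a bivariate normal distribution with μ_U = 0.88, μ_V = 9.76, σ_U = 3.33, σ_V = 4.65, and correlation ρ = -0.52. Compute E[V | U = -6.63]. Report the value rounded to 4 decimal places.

For a bivariate normal, E[V | U=x] = μ_V + ρ·(σ_V/σ_U)·(x − μ_U).
E[V | U=-6.63] = 9.76 + (-0.52)·(4.65/3.33)·(-6.63 − (0.88)) = 9.76 + (-0.72613)·(-7.51) = 15.2132.

15.2132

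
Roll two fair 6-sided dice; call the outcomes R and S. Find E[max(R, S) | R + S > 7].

83/15

P(R + S > 7) = 5/12.
Summing max(R,S)·P(x,y) over outcomes with R + S > 7 gives 83/36.
E[max(R, S) | R + S > 7] = (83/36) / (5/12) = 83/15.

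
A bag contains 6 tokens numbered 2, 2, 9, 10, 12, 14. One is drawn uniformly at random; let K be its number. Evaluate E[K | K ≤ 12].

P(K ≤ 12) = 5/6.
Σ over the event: 2·1/3 + 9·1/6 + 10·1/6 + 12·1/6 = 35/6.
E[K | K ≤ 12] = (35/6) / (5/6) = 7.

7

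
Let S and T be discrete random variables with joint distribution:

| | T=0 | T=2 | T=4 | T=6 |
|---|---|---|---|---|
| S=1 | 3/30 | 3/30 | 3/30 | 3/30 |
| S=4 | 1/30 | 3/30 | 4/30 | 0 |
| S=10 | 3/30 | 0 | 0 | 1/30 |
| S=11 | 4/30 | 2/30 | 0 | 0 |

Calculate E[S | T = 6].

13/4

P(T = 6) = 2/15.
Σ S·P over the event = 1·(3/30) + 10·(1/30) = 13/30.
E[S | T = 6] = (13/30) / (2/15) = 13/4.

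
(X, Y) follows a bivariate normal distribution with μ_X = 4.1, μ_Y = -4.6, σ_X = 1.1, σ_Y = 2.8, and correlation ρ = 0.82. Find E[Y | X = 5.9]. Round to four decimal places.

-0.8429

E[Y | X=x] = μ_Y + ρ(σ_Y/σ_X)(x − μ_X) for jointly normal variables.
E[Y | X=5.9] = -4.6 + (0.82)·(2.8/1.1)·(5.9 − (4.1)) = -4.6 + (2.0873)·(1.8) = -0.8429.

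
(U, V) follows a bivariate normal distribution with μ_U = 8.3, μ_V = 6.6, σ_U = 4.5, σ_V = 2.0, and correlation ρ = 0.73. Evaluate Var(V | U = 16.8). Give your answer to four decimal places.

Var(V | U=x) = (1 − ρ²)·σ_V².
Var(V | U=16.8) = (2.0)²·(1 − (0.73)²) = 4·0.4671 = 1.8684.

1.8684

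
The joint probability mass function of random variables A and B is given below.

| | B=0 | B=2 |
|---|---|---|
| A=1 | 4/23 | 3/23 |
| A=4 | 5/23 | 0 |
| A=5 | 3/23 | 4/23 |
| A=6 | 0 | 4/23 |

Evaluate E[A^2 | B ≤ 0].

53/4

P(B ≤ 0) = 12/23.
Σ A^2·P over the event = 1·(4/23) + 16·(5/23) + 25·(3/23) = 159/23.
E[A^2 | B ≤ 0] = (159/23) / (12/23) = 53/4.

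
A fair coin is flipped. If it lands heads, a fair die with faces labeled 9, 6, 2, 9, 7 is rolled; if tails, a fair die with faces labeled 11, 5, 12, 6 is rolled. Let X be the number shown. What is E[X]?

E[X | heads] = (9+6+2+9+7)/5 = 33/5.
E[X | tails] = (11+5+12+6)/4 = 17/2.
By the law of total expectation,
E[X] = (1/2)·(33/5) + (1/2)·(17/2) = 151/20.

151/20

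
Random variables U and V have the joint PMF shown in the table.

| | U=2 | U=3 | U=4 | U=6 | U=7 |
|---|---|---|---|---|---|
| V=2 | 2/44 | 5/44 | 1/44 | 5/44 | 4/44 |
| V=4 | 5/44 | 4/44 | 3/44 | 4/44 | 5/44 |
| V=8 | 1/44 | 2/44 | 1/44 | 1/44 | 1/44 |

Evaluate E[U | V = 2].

81/17

P(V = 2) = 17/44.
Σ U·P over the event = 2·(2/44) + 3·(5/44) + 4·(1/44) + 6·(5/44) + 7·(4/44) = 81/44.
E[U | V = 2] = (81/44) / (17/44) = 81/17.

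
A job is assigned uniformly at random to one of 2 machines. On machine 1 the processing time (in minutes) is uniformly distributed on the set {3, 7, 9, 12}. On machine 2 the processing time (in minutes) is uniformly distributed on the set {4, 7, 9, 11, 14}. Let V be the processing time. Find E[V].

67/8

E[V | machine 1] = (3+7+9+12)/4 = 31/4.
E[V | machine 2] = (4+7+9+11+14)/5 = 9.
By the law of total expectation,
E[V] = (1/2)·(31/4) + (1/2)·(9) = 67/8.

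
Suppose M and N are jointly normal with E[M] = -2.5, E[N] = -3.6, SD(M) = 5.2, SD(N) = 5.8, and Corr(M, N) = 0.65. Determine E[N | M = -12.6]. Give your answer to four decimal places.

-10.9225

E[N | M=x] = μ_N + ρ(σ_N/σ_M)(x − μ_M) for jointly normal variables.
E[N | M=-12.6] = -3.6 + (0.65)·(5.8/5.2)·(-12.6 − (-2.5)) = -3.6 + (0.725)·(-10.1) = -10.9225.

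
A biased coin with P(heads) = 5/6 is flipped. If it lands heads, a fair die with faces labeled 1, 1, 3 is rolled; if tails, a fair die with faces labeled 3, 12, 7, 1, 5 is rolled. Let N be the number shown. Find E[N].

209/90

E[N | heads] = (1+1+3)/3 = 5/3.
E[N | tails] = (3+12+7+1+5)/5 = 28/5.
By the law of total expectation,
E[N] = (5/6)·(5/3) + (1/6)·(28/5) = 209/90.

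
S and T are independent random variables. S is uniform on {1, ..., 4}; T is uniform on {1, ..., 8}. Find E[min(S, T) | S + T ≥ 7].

P(S + T ≥ 7) = 9/16.
Summing min(S,T)·P(x,y) over outcomes with S + T ≥ 7 gives 49/32.
E[min(S, T) | S + T ≥ 7] = (49/32) / (9/16) = 49/18.

49/18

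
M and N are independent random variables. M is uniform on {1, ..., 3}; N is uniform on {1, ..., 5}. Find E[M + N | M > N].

4

P(M > N) = 1/5.
Summing (M+N)·P(x,y) over outcomes with M > N gives 4/5.
E[M + N | M > N] = (4/5) / (1/5) = 4.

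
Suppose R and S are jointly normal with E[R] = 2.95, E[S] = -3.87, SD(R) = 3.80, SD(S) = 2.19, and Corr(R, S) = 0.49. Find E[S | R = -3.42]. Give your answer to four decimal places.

-5.6689

For a bivariate normal, E[S | R=x] = μ_S + ρ·(σ_S/σ_R)·(x − μ_R).
E[S | R=-3.42] = -3.87 + (0.49)·(2.19/3.80)·(-3.42 − (2.95)) = -3.87 + (0.282395)·(-6.37) = -5.6689.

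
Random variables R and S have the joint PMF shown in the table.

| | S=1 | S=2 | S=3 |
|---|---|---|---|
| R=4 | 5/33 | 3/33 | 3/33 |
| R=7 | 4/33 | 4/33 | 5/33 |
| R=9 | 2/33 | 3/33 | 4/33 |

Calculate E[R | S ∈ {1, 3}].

P(S ∈ {1, 3}) = 23/33.
Σ R·P over the event = 4·(5/33) + 4·(3/33) + 7·(4/33) + 7·(5/33) + 9·(2/33) + 9·(4/33) = 149/33.
E[R | S ∈ {1, 3}] = (149/33) / (23/33) = 149/23.

149/23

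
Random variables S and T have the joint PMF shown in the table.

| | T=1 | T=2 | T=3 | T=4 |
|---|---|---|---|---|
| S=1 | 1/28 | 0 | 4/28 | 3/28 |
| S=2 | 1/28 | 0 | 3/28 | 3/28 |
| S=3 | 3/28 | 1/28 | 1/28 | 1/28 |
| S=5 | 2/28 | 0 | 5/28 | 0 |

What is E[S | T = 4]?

P(T = 4) = 1/4.
Σ S·P over the event = 1·(3/28) + 2·(3/28) + 3·(1/28) = 3/7.
E[S | T = 4] = (3/7) / (1/4) = 12/7.

12/7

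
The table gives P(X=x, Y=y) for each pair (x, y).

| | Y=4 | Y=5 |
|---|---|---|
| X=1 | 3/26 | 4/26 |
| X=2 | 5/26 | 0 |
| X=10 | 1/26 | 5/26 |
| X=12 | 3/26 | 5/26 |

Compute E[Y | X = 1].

P(X = 1) = 7/26.
Σ Y·P over the event = 4·(3/26) + 5·(4/26) = 16/13.
E[Y | X = 1] = (16/13) / (7/26) = 32/7.

32/7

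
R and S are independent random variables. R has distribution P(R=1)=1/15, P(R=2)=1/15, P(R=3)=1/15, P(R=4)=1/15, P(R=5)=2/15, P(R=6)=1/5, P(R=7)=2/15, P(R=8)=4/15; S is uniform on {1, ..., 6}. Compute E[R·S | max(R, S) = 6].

83/4

P(max(R, S) = 6) = 4/15.
Summing RS·P(x,y) over outcomes with max(R, S) = 6 gives 83/15.
E[R·S | max(R, S) = 6] = (83/15) / (4/15) = 83/4.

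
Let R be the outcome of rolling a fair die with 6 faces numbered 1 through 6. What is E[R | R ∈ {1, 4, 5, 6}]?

P(R ∈ {1, 4, 5, 6}) = 2/3.
Σ over the event: 1·1/6 + 4·1/6 + 5·1/6 + 6·1/6 = 8/3.
E[R | R ∈ {1, 4, 5, 6}] = (8/3) / (2/3) = 4.

4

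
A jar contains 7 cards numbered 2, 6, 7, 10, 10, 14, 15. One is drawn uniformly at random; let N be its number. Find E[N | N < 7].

P(N < 7) = 2/7.
Σ over the event: 2·1/7 + 6·1/7 = 8/7.
E[N | N < 7] = (8/7) / (2/7) = 4.

4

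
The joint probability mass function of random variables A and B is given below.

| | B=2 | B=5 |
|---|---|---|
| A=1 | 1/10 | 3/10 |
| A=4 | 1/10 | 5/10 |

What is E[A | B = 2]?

P(B = 2) = 1/5.
Σ A·P over the event = 1·(1/10) + 4·(1/10) = 1/2.
E[A | B = 2] = (1/2) / (1/5) = 5/2.

5/2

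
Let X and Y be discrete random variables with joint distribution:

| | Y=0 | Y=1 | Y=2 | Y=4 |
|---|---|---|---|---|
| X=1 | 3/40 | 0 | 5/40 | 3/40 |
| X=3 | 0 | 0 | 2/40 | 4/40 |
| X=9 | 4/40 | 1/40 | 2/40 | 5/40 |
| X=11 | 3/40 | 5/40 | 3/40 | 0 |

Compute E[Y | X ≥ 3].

56/29

P(X ≥ 3) = 29/40.
Summing Y·P(X=x,Y=y) over the conditioning event gives 7/5.
E[Y | X ≥ 3] = (7/5) / (29/40) = 56/29.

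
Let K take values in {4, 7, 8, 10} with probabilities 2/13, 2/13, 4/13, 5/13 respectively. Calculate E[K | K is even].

P(K is even) = 11/13.
Σ over the event: 4·2/13 + 8·4/13 + 10·5/13 = 90/13.
E[K | K is even] = (90/13) / (11/13) = 90/11.

90/11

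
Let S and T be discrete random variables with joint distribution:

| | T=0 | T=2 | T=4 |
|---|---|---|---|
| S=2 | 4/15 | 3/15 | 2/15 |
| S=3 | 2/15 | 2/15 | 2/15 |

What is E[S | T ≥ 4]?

P(T ≥ 4) = 4/15.
Σ S·P over the event = 2·(2/15) + 3·(2/15) = 2/3.
E[S | T ≥ 4] = (2/3) / (4/15) = 5/2.

5/2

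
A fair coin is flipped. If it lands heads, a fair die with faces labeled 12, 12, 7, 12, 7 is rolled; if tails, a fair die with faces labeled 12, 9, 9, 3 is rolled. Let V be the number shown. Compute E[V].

73/8

E[V | heads] = (12+12+7+12+7)/5 = 10.
E[V | tails] = (12+9+9+3)/4 = 33/4.
By the law of total expectation,
E[V] = (1/2)·(10) + (1/2)·(33/4) = 73/8.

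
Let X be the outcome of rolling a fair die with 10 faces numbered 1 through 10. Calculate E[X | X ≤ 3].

2

Given X ≤ 3, X is equally likely to be any of {1, 2, 3}.
E[X | X ≤ 3] = (1 + 2 + 3) / 3 = 2.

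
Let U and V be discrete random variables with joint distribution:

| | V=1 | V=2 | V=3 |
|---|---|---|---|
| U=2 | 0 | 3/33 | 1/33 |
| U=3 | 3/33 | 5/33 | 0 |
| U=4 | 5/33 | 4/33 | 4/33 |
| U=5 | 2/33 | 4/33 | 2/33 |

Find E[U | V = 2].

P(V = 2) = 16/33.
Σ U·P over the event = 2·(3/33) + 3·(5/33) + 4·(4/33) + 5·(4/33) = 19/11.
E[U | V = 2] = (19/11) / (16/33) = 57/16.

57/16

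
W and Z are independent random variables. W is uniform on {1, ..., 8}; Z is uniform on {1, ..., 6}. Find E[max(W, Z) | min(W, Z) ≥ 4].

94/15

P(min(W, Z) ≥ 4) = 5/16.
Summing max(W,Z)·P(x,y) over outcomes with min(W, Z) ≥ 4 gives 47/24.
E[max(W, Z) | min(W, Z) ≥ 4] = (47/24) / (5/16) = 94/15.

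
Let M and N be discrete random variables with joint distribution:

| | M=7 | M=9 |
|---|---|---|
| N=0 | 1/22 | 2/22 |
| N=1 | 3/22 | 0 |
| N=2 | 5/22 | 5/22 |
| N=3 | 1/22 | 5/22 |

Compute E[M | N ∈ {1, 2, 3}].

153/19

P(N ∈ {1, 2, 3}) = 19/22.
Σ M·P over the event = 7·(3/22) + 7·(5/22) + 7·(1/22) + 9·(5/22) + 9·(5/22) = 153/22.
E[M | N ∈ {1, 2, 3}] = (153/22) / (19/22) = 153/19.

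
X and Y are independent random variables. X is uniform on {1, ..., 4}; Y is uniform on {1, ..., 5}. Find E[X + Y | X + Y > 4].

P(X + Y > 4) = 7/10.
Summing (X+Y)·P(x,y) over outcomes with X + Y > 4 gives 9/2.
E[X + Y | X + Y > 4] = (9/2) / (7/10) = 45/7.

45/7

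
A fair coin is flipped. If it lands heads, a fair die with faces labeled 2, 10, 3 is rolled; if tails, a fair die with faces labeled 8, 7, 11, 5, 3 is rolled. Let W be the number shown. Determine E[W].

E[W | heads] = (2+10+3)/3 = 5.
E[W | tails] = (8+7+11+5+3)/5 = 34/5.
By the law of total expectation,
E[W] = (1/2)·(5) + (1/2)·(34/5) = 59/10.

59/10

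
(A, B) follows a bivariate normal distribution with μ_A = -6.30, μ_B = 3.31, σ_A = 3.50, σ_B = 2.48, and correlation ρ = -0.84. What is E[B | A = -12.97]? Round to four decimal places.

The regression of B on A has slope ρ·σ_B/σ_A and passes through (μ_A, μ_B).
E[B | A=-12.97] = 3.31 + (-0.84)·(2.48/3.50)·(-12.97 − (-6.30)) = 3.31 + (-0.5952)·(-6.67) = 7.2800.

7.2800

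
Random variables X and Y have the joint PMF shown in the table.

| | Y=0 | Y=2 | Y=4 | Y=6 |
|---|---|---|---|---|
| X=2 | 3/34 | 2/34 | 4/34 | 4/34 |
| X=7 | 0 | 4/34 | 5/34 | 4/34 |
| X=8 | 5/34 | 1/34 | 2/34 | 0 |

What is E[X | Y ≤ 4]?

P(Y ≤ 4) = 13/17.
Σ X·P over the event = 2·(3/34) + 2·(2/34) + 2·(4/34) + 7·(4/34) + 7·(5/34) + 8·(5/34) + 8·(1/34) + 8·(2/34) = 145/34.
E[X | Y ≤ 4] = (145/34) / (13/17) = 145/26.

145/26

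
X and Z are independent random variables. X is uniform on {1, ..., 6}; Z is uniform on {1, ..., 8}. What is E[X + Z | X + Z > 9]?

34/3

P(X + Z > 9) = 5/16.
Summing (X+Z)·P(x,y) over outcomes with X + Z > 9 gives 85/24.
E[X + Z | X + Z > 9] = (85/24) / (5/16) = 34/3.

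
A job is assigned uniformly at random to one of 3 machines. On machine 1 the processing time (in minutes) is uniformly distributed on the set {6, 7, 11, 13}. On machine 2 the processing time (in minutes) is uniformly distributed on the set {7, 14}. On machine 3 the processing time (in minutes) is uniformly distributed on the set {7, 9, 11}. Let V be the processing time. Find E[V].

E[V | machine 1] = (6+7+11+13)/4 = 37/4.
E[V | machine 2] = (7+14)/2 = 21/2.
E[V | machine 3] = (7+9+11)/3 = 9.
E[V] = (1/3)·(37/4) + (1/3)·(21/2) + (1/3)·(9) = 115/12.

115/12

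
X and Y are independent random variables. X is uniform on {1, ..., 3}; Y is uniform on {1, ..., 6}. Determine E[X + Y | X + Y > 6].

23/3

Outcomes with X + Y > 6: (1,6), (2,5), (2,6), (3,4), (3,5), (3,6), each with probability 1/18.
E[X + Y | X + Y > 6] = (7 + 7 + 8 + 7 + 8 + 9) / 6 = 23/3.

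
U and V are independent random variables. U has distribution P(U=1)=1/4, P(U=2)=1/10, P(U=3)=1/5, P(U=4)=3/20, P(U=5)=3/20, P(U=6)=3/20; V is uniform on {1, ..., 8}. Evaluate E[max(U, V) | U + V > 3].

202/37

P(U + V > 3) = 37/40.
Summing max(U,V)·P(x,y) over outcomes with U + V > 3 gives 101/20.
E[max(U, V) | U + V > 3] = (101/20) / (37/40) = 202/37.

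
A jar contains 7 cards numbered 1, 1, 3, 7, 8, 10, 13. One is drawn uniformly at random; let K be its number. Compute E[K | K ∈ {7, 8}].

15/2

P(K ∈ {7, 8}) = 2/7.
Σ over the event: 7·1/7 + 8·1/7 = 15/7.
E[K | K ∈ {7, 8}] = (15/7) / (2/7) = 15/2.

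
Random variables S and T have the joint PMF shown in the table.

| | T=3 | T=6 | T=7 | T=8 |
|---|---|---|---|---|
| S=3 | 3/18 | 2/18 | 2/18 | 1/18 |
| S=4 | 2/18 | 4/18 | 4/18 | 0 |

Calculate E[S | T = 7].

P(T = 7) = 1/3.
Σ S·P over the event = 3·(2/18) + 4·(4/18) = 11/9.
E[S | T = 7] = (11/9) / (1/3) = 11/3.

11/3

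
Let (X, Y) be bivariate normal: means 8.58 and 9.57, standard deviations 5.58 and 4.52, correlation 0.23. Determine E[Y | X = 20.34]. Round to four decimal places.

11.7610

E[Y | X=x] = μ_Y + ρ(σ_Y/σ_X)(x − μ_X) for jointly normal variables.
E[Y | X=20.34] = 9.57 + (0.23)·(4.52/5.58)·(20.34 − (8.58)) = 9.57 + (0.18631)·(11.76) = 11.7610.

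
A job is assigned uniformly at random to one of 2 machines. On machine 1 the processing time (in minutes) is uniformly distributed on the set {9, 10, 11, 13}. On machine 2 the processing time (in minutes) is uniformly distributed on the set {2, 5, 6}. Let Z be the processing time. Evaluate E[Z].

181/24

E[Z | machine 1] = (9+10+11+13)/4 = 43/4.
E[Z | machine 2] = (2+5+6)/3 = 13/3.
E[Z] = (1/2)·(43/4) + (1/2)·(13/3) = 181/24.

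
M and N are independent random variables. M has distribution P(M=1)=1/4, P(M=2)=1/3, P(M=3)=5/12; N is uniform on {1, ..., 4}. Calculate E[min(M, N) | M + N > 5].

19/7

P(M + N > 5) = 7/24.
Summing min(M,N)·P(x,y) over outcomes with M + N > 5 gives 19/24.
E[min(M, N) | M + N > 5] = (19/24) / (7/24) = 19/7.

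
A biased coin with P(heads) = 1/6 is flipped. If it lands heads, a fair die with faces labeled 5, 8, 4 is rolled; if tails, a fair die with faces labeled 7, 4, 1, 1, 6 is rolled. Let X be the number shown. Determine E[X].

E[X | heads] = (5+8+4)/3 = 17/3.
E[X | tails] = (7+4+1+1+6)/5 = 19/5.
By the law of total expectation,
E[X] = (1/6)·(17/3) + (5/6)·(19/5) = 37/9.

37/9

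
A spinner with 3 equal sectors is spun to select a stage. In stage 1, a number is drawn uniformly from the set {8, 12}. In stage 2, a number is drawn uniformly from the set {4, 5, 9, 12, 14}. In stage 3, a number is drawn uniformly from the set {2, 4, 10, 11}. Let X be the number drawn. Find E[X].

511/60

E[X | stage 1] = (8+12)/2 = 10.
E[X | stage 2] = (4+5+9+12+14)/5 = 44/5.
E[X | stage 3] = (2+4+10+11)/4 = 27/4.
E[X] = (1/3)·(10) + (1/3)·(44/5) + (1/3)·(27/4) = 511/60.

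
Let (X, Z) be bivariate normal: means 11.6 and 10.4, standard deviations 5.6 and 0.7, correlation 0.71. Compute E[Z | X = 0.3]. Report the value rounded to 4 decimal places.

E[Z | X=x] = μ_Z + ρ(σ_Z/σ_X)(x − μ_X) for jointly normal variables.
E[Z | X=0.3] = 10.4 + (0.71)·(0.7/5.6)·(0.3 − (11.6)) = 10.4 + (0.08875)·(-11.3) = 9.3971.

9.3971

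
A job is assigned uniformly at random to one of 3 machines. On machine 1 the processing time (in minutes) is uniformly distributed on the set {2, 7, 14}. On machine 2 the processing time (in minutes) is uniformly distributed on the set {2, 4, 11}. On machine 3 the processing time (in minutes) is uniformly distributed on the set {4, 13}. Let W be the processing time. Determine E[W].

131/18

E[W | machine 1] = (2+7+14)/3 = 23/3.
E[W | machine 2] = (2+4+11)/3 = 17/3.
E[W | machine 3] = (4+13)/2 = 17/2.
E[W] = (1/3)·(23/3) + (1/3)·(17/3) + (1/3)·(17/2) = 131/18.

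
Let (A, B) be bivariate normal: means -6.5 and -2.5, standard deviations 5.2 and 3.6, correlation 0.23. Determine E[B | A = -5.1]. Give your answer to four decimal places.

The regression of B on A has slope ρ·σ_B/σ_A and passes through (μ_A, μ_B).
E[B | A=-5.1] = -2.5 + (0.23)·(3.6/5.2)·(-5.1 − (-6.5)) = -2.5 + (0.15923)·(1.4) = -2.2771.

-2.2771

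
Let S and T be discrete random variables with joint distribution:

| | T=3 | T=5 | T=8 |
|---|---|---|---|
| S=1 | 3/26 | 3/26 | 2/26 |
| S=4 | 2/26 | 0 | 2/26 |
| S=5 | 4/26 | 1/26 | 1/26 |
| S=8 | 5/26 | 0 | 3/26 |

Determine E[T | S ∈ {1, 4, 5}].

P(S ∈ {1, 4, 5}) = 9/13.
Σ T·P over the event = 3·(3/26) + 5·(3/26) + 8·(2/26) + 3·(2/26) + 8·(2/26) + 3·(4/26) + 5·(1/26) + 8·(1/26) = 87/26.
E[T | S ∈ {1, 4, 5}] = (87/26) / (9/13) = 29/6.

29/6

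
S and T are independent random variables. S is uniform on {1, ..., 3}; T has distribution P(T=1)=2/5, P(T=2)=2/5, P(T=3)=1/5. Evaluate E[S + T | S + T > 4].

21/4

P(S + T > 4) = 4/15.
Summing (S+T)·P(x,y) over outcomes with S + T > 4 gives 7/5.
E[S + T | S + T > 4] = (7/5) / (4/15) = 21/4.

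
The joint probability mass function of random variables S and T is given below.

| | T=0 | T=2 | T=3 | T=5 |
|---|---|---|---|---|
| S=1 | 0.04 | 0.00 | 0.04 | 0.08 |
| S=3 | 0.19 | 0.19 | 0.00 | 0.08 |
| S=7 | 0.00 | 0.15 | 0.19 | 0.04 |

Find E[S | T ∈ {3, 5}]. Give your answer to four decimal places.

P(T ∈ {3, 5}) = 0.43.
Σ S·P over the event = 1·(0.04) + 1·(0.08) + 3·(0.08) + 7·(0.19) + 7·(0.04) = 1.97.
E[S | T ∈ {3, 5}] = (1.97) / (0.43) = 4.5814.

4.5814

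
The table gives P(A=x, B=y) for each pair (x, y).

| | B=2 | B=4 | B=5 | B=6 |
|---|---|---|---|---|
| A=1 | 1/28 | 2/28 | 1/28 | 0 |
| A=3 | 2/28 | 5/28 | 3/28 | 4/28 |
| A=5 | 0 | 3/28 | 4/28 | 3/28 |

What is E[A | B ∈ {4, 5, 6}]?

89/25

P(B ∈ {4, 5, 6}) = 25/28.
Summing A·P(A=x,B=y) over the conditioning event gives 89/28.
E[A | B ∈ {4, 5, 6}] = (89/28) / (25/28) = 89/25.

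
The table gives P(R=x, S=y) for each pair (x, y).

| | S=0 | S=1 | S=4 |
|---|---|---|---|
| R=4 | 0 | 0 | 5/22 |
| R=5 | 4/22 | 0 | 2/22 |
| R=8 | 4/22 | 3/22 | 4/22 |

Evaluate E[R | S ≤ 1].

76/11

P(S ≤ 1) = 1/2.
Σ R·P over the event = 5·(4/22) + 8·(4/22) + 8·(3/22) = 38/11.
E[R | S ≤ 1] = (38/11) / (1/2) = 76/11.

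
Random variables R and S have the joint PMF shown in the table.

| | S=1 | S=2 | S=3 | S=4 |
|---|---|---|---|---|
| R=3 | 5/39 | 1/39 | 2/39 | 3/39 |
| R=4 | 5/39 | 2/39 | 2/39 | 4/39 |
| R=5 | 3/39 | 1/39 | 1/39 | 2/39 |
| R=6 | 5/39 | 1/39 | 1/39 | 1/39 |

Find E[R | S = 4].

P(S = 4) = 10/39.
Σ R·P over the event = 3·(3/39) + 4·(4/39) + 5·(2/39) + 6·(1/39) = 41/39.
E[R | S = 4] = (41/39) / (10/39) = 41/10.

41/10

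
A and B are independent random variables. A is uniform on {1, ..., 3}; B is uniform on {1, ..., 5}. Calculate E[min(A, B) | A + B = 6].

Outcomes with A + B = 6: (1,5), (2,4), (3,3), each with probability 1/15.
E[min(A, B) | A + B = 6] = (1 + 2 + 3) / 3 = 2.

2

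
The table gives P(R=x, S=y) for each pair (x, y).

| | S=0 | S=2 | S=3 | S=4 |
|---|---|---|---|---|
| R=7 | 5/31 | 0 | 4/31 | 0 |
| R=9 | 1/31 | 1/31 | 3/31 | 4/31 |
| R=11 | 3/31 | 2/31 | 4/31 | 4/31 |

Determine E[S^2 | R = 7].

P(R = 7) = 9/31.
Σ S^2·P over the event = 0·(5/31) + 9·(4/31) = 36/31.
E[S^2 | R = 7] = (36/31) / (9/31) = 4.

4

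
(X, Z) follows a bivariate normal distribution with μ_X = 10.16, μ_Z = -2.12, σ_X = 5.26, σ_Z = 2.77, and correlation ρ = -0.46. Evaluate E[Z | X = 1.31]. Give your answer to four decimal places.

The regression of Z on X has slope ρ·σ_Z/σ_X and passes through (μ_X, μ_Z).
E[Z | X=1.31] = -2.12 + (-0.46)·(2.77/5.26)·(1.31 − (10.16)) = -2.12 + (-0.242243)·(-8.85) = 0.0239.

0.0239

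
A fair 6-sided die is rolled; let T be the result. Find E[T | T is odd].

Given T is odd, T is equally likely to be any of {1, 3, 5}.
E[T | T is odd] = (1 + 3 + 5) / 3 = 3.

3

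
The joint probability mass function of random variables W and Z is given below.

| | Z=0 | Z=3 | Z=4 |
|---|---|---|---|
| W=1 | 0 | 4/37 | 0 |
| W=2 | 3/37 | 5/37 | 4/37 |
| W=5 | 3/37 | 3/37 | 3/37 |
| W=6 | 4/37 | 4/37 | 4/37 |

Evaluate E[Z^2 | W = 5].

25/3

P(W = 5) = 9/37.
Σ Z^2·P over the event = 0·(3/37) + 9·(3/37) + 16·(3/37) = 75/37.
E[Z^2 | W = 5] = (75/37) / (9/37) = 25/3.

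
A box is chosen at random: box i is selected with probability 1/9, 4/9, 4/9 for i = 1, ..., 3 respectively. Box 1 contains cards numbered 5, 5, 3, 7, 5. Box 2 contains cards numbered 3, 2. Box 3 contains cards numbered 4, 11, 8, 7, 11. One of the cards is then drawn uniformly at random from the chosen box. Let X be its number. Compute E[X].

239/45

E[X | box 1] = (5+5+3+7+5)/5 = 5.
E[X | box 2] = (3+2)/2 = 5/2.
E[X | box 3] = (4+11+8+7+11)/5 = 41/5.
By the law of total expectation,
E[X] = (1/9)·(5) + (4/9)·(5/2) + (4/9)·(41/5) = 239/45.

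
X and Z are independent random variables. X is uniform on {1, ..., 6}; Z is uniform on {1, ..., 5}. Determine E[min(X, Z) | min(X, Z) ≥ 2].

P(min(X, Z) ≥ 2) = 2/3.
Summing min(X,Z)·P(x,y) over outcomes with min(X, Z) ≥ 2 gives 2.
E[min(X, Z) | min(X, Z) ≥ 2] = (2) / (2/3) = 3.

3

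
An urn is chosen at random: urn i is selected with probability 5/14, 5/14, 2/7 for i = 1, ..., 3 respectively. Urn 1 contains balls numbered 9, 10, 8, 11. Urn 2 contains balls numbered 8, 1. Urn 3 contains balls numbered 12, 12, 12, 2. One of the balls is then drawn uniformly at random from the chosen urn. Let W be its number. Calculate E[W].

E[W | urn 1] = (9+10+8+11)/4 = 19/2.
E[W | urn 2] = (8+1)/2 = 9/2.
E[W | urn 3] = (12+12+12+2)/4 = 19/2.
E[W] = (5/14)·(19/2) + (5/14)·(9/2) + (2/7)·(19/2) = 54/7.

54/7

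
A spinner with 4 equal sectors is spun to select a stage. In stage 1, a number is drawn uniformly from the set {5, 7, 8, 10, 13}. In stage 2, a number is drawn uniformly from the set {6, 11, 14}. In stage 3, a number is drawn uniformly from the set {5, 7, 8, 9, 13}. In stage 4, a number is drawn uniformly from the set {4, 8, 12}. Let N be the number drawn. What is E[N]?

53/6

E[N | stage 1] = (5+7+8+10+13)/5 = 43/5.
E[N | stage 2] = (6+11+14)/3 = 31/3.
E[N | stage 3] = (5+7+8+9+13)/5 = 42/5.
E[N | stage 4] = (4+8+12)/3 = 8.
By the law of total expectation,
E[N] = (1/4)·(43/5) + (1/4)·(31/3) + (1/4)·(42/5) + (1/4)·(8) = 53/6.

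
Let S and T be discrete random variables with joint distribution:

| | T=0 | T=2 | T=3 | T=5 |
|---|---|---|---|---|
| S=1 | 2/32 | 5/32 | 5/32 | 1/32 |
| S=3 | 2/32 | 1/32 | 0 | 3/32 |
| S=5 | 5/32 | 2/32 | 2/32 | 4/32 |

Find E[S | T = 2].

P(T = 2) = 1/4.
Σ S·P over the event = 1·(5/32) + 3·(1/32) + 5·(2/32) = 9/16.
E[S | T = 2] = (9/16) / (1/4) = 9/4.

9/4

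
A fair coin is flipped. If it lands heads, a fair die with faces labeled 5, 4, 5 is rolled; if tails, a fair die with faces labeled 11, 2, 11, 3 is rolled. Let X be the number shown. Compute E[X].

E[X | heads] = (5+4+5)/3 = 14/3.
E[X | tails] = (11+2+11+3)/4 = 27/4.
By the law of total expectation,
E[X] = (1/2)·(14/3) + (1/2)·(27/4) = 137/24.

137/24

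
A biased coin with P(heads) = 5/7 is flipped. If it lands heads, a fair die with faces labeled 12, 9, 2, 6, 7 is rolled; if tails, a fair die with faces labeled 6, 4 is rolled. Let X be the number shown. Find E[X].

E[X | heads] = (12+9+2+6+7)/5 = 36/5.
E[X | tails] = (6+4)/2 = 5.
By the law of total expectation,
E[X] = (5/7)·(36/5) + (2/7)·(5) = 46/7.

46/7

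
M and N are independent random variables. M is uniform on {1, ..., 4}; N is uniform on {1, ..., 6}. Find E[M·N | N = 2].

Outcomes with N = 2: (1,2), (2,2), (3,2), (4,2), each with probability 1/24.
E[M·N | N = 2] = (2 + 4 + 6 + 8) / 4 = 5.

5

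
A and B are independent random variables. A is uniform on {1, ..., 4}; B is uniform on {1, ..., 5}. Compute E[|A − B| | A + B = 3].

P(A + B = 3) = 1/10.
Summing |A−B|·P(x,y) over outcomes with A + B = 3 gives 1/10.
E[|A − B| | A + B = 3] = (1/10) / (1/10) = 1.

1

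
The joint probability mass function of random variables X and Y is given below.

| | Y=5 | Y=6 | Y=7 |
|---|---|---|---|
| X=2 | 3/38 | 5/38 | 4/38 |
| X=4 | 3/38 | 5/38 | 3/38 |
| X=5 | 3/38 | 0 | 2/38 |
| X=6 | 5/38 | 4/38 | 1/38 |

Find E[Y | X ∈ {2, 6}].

P(X ∈ {2, 6}) = 11/19.
Σ Y·P over the event = 5·(3/38) + 6·(5/38) + 7·(4/38) + 5·(5/38) + 6·(4/38) + 7·(1/38) = 129/38.
E[Y | X ∈ {2, 6}] = (129/38) / (11/19) = 129/22.

129/22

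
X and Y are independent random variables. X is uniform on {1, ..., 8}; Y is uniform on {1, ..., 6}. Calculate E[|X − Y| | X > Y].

83/27

P(X > Y) = 9/16.
Summing |X−Y|·P(x,y) over outcomes with X > Y gives 83/48.
E[|X − Y| | X > Y] = (83/48) / (9/16) = 83/27.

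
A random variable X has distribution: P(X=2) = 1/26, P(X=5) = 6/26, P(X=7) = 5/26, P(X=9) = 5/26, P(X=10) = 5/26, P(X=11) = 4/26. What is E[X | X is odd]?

P(X is odd) = 10/13.
Σ over the event: 5·3/13 + 7·5/26 + 9·5/26 + 11·2/13 = 77/13.
E[X | X is odd] = (77/13) / (10/13) = 77/10.

77/10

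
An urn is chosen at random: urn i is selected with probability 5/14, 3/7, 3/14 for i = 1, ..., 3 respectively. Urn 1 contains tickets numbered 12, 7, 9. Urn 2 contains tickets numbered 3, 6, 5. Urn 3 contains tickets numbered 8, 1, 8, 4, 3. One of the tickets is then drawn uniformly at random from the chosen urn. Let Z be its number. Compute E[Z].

668/105

E[Z | urn 1] = (12+7+9)/3 = 28/3.
E[Z | urn 2] = (3+6+5)/3 = 14/3.
E[Z | urn 3] = (8+1+8+4+3)/5 = 24/5.
By the law of total expectation,
E[Z] = (5/14)·(28/3) + (3/7)·(14/3) + (3/14)·(24/5) = 668/105.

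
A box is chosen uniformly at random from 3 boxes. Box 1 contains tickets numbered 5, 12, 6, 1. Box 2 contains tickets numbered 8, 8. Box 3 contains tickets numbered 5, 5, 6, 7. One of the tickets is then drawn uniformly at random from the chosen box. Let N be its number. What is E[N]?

79/12

E[N | box 1] = (5+12+6+1)/4 = 6.
E[N | box 2] = (8+8)/2 = 8.
E[N | box 3] = (5+5+6+7)/4 = 23/4.
E[N] = (1/3)·(6) + (1/3)·(8) + (1/3)·(23/4) = 79/12.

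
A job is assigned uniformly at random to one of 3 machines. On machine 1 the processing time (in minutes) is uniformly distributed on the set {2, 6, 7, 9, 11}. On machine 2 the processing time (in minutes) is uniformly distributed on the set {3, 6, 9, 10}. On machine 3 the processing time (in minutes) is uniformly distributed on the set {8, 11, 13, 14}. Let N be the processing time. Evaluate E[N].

17/2

E[N | machine 1] = (2+6+7+9+11)/5 = 7.
E[N | machine 2] = (3+6+9+10)/4 = 7.
E[N | machine 3] = (8+11+13+14)/4 = 23/2.
E[N] = (1/3)·(7) + (1/3)·(7) + (1/3)·(23/2) = 17/2.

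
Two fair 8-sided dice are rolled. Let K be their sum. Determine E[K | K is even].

P(K is even) = 1/2.
Σ over the event: 2·1/64 + 4·3/64 + 6·5/64 + 8·7/64 + 10·7/64 + 12·5/64 + 14·3/64 + 16·1/64 = 9/2.
E[K | K is even] = (9/2) / (1/2) = 9.

9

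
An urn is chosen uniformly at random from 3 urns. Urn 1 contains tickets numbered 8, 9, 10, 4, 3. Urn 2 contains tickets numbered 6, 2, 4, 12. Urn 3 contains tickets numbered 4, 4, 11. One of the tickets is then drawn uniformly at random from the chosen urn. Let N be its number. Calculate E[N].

E[N | urn 1] = (8+9+10+4+3)/5 = 34/5.
E[N | urn 2] = (6+2+4+12)/4 = 6.
E[N | urn 3] = (4+4+11)/3 = 19/3.
E[N] = (1/3)·(34/5) + (1/3)·(6) + (1/3)·(19/3) = 287/45.

287/45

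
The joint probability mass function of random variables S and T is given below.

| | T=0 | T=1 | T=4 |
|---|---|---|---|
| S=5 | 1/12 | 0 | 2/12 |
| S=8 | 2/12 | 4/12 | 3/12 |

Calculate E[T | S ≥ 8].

16/9

P(S ≥ 8) = 3/4.
Σ T·P over the event = 0·(2/12) + 1·(4/12) + 4·(3/12) = 4/3.
E[T | S ≥ 8] = (4/3) / (3/4) = 16/9.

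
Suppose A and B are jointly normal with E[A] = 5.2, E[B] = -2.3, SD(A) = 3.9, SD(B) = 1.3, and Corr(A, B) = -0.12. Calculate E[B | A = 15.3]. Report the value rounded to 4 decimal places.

-2.7040

The regression of B on A has slope ρ·σ_B/σ_A and passes through (μ_A, μ_B).
E[B | A=15.3] = -2.3 + (-0.12)·(1.3/3.9)·(15.3 − (5.2)) = -2.3 + (-0.04)·(10.1) = -2.7040.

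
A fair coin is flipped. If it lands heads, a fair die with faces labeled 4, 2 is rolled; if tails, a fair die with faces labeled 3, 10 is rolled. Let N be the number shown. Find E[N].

E[N | heads] = (4+2)/2 = 3.
E[N | tails] = (3+10)/2 = 13/2.
By the law of total expectation,
E[N] = (1/2)·(3) + (1/2)·(13/2) = 19/4.

19/4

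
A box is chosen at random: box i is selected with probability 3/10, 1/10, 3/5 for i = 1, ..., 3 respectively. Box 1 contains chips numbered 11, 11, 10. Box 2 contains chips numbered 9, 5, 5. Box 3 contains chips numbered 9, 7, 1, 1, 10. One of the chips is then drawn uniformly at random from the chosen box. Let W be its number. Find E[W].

E[W | box 1] = (11+11+10)/3 = 32/3.
E[W | box 2] = (9+5+5)/3 = 19/3.
E[W | box 3] = (9+7+1+1+10)/5 = 28/5.
By the law of total expectation,
E[W] = (3/10)·(32/3) + (1/10)·(19/3) + (3/5)·(28/5) = 1079/150.

1079/150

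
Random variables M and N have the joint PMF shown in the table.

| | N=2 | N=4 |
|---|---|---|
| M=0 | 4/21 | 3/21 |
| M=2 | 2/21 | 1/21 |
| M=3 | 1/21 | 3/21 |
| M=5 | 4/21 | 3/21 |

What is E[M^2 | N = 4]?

53/5

P(N = 4) = 10/21.
Σ M^2·P over the event = 0·(3/21) + 4·(1/21) + 9·(3/21) + 25·(3/21) = 106/21.
E[M^2 | N = 4] = (106/21) / (10/21) = 53/5.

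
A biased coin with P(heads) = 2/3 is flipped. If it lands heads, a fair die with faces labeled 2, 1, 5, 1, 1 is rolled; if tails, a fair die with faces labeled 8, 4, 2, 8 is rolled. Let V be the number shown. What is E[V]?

E[V | heads] = (2+1+5+1+1)/5 = 2.
E[V | tails] = (8+4+2+8)/4 = 11/2.
By the law of total expectation,
E[V] = (2/3)·(2) + (1/3)·(11/2) = 19/6.

19/6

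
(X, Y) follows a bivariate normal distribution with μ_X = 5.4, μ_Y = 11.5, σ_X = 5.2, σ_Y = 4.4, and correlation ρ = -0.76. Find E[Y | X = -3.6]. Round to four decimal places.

17.2877

The regression of Y on X has slope ρ·σ_Y/σ_X and passes through (μ_X, μ_Y).
E[Y | X=-3.6] = 11.5 + (-0.76)·(4.4/5.2)·(-3.6 − (5.4)) = 11.5 + (-0.64308)·(-9) = 17.2877.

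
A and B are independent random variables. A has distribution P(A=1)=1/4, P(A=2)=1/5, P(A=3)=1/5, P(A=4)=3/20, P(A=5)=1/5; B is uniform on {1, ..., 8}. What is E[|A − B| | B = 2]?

P(B = 2) = 1/8.
Summing |A−B|·P(x,y) over outcomes with B = 2 gives 27/160.
E[|A − B| | B = 2] = (27/160) / (1/8) = 27/20.

27/20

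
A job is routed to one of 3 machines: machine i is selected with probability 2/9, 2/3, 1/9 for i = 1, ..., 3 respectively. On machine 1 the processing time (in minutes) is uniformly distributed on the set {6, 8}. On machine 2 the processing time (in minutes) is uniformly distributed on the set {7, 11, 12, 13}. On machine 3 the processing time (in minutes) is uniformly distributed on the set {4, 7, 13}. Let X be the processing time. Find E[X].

E[X | machine 1] = (6+8)/2 = 7.
E[X | machine 2] = (7+11+12+13)/4 = 43/4.
E[X | machine 3] = (4+7+13)/3 = 8.
E[X] = (2/9)·(7) + (2/3)·(43/4) + (1/9)·(8) = 173/18.

173/18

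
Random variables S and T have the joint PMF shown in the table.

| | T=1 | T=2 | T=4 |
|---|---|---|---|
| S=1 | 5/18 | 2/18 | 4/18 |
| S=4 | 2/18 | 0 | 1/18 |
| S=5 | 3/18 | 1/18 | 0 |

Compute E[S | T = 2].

7/3

P(T = 2) = 1/6.
Summing S·P(S=x,T=y) over the conditioning event gives 7/18.
E[S | T = 2] = (7/18) / (1/6) = 7/3.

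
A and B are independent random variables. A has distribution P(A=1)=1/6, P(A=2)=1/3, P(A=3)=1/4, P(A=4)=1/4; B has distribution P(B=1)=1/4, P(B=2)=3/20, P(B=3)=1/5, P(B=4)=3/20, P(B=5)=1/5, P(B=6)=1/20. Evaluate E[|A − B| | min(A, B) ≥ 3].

1

P(min(A, B) ≥ 3) = 3/10.
Summing |A−B|·P(x,y) over outcomes with min(A, B) ≥ 3 gives 3/10.
E[|A − B| | min(A, B) ≥ 3] = (3/10) / (3/10) = 1.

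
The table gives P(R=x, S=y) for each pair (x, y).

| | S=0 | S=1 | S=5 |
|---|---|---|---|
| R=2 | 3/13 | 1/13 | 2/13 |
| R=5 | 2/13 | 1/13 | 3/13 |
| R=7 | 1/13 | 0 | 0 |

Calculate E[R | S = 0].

P(S = 0) = 6/13.
Σ R·P over the event = 2·(3/13) + 5·(2/13) + 7·(1/13) = 23/13.
E[R | S = 0] = (23/13) / (6/13) = 23/6.

23/6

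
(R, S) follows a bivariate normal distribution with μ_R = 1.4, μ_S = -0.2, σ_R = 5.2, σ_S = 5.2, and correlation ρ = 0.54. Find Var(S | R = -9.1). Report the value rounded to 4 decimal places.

Var(S | R=x) = (1 − ρ²)·σ_S².
Var(S | R=-9.1) = (5.2)²·(1 − (0.54)²) = 27.04·0.7084 = 19.1551.

19.1551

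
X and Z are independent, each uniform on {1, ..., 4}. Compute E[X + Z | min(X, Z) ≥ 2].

6

P(min(X, Z) ≥ 2) = 9/16.
Summing (X+Z)·P(x,y) over outcomes with min(X, Z) ≥ 2 gives 27/8.
E[X + Z | min(X, Z) ≥ 2] = (27/8) / (9/16) = 6.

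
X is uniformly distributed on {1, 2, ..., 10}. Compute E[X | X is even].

Given X is even, X is equally likely to be any of {2, 4, 6, 8, 10}.
E[X | X is even] = (2 + 4 + 6 + 8 + 10) / 5 = 6.

6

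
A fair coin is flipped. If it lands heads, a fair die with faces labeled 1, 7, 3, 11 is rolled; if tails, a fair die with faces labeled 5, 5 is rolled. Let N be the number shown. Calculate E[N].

E[N | heads] = (1+7+3+11)/4 = 11/2.
E[N | tails] = (5+5)/2 = 5.
By the law of total expectation,
E[N] = (1/2)·(11/2) + (1/2)·(5) = 21/4.

21/4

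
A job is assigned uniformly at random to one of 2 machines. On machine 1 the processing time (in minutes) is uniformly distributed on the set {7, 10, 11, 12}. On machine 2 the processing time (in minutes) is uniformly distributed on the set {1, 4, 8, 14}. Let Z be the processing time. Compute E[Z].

67/8

E[Z | machine 1] = (7+10+11+12)/4 = 10.
E[Z | machine 2] = (1+4+8+14)/4 = 27/4.
By the law of total expectation,
E[Z] = (1/2)·(10) + (1/2)·(27/4) = 67/8.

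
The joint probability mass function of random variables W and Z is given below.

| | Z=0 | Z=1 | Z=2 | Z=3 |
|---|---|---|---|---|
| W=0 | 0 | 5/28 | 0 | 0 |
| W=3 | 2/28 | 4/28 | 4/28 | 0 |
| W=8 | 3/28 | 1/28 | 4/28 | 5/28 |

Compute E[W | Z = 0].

6

P(Z = 0) = 5/28.
Σ W·P over the event = 3·(2/28) + 8·(3/28) = 15/14.
E[W | Z = 0] = (15/14) / (5/28) = 6.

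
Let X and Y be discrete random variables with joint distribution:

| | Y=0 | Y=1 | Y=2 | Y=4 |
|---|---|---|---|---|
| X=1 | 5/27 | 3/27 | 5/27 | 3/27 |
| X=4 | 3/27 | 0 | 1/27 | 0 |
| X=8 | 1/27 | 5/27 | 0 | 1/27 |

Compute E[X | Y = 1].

43/8

P(Y = 1) = 8/27.
Σ X·P over the event = 1·(3/27) + 8·(5/27) = 43/27.
E[X | Y = 1] = (43/27) / (8/27) = 43/8.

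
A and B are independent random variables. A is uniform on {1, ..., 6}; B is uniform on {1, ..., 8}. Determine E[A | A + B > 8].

P(A + B > 8) = 7/16.
Summing A·P(x,y) over outcomes with A + B > 8 gives 91/48.
E[A | A + B > 8] = (91/48) / (7/16) = 13/3.

13/3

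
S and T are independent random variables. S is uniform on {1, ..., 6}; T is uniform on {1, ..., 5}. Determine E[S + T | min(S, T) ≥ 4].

19/2

Outcomes with min(S, T) ≥ 4: (4,4), (4,5), (5,4), (5,5), (6,4), (6,5), each with probability 1/30.
E[S + T | min(S, T) ≥ 4] = (8 + 9 + 9 + 10 + 10 + 11) / 6 = 19/2.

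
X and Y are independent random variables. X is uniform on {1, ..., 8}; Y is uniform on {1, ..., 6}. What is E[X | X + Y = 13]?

15/2

Outcomes with X + Y = 13: (7,6), (8,5), each with probability 1/48.
E[X | X + Y = 13] = (7 + 8) / 2 = 15/2.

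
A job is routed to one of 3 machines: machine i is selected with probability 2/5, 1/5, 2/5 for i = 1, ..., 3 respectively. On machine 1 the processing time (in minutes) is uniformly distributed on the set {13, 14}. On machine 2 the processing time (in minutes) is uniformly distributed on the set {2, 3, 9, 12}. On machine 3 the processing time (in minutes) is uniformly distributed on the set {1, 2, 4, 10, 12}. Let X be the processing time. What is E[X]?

E[X | machine 1] = (13+14)/2 = 27/2.
E[X | machine 2] = (2+3+9+12)/4 = 13/2.
E[X | machine 3] = (1+2+4+10+12)/5 = 29/5.
By the law of total expectation,
E[X] = (2/5)·(27/2) + (1/5)·(13/2) + (2/5)·(29/5) = 451/50.

451/50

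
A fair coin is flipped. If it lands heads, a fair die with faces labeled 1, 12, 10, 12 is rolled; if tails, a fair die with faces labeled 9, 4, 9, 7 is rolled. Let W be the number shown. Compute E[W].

E[W | heads] = (1+12+10+12)/4 = 35/4.
E[W | tails] = (9+4+9+7)/4 = 29/4.
E[W] = (1/2)·(35/4) + (1/2)·(29/4) = 8.

8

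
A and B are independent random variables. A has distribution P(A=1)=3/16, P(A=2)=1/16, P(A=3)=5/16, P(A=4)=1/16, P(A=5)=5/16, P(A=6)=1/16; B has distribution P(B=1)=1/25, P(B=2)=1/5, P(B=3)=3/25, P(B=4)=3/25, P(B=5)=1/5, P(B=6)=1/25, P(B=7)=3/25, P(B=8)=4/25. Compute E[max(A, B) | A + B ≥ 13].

71/9

P(A + B ≥ 13) = 27/400.
Summing max(A,B)·P(x,y) over outcomes with A + B ≥ 13 gives 213/400.
E[max(A, B) | A + B ≥ 13] = (213/400) / (27/400) = 71/9.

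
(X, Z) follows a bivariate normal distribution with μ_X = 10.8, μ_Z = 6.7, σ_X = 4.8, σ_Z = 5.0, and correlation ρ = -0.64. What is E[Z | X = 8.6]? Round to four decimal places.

The regression of Z on X has slope ρ·σ_Z/σ_X and passes through (μ_X, μ_Z).
E[Z | X=8.6] = 6.7 + (-0.64)·(5.0/4.8)·(8.6 − (10.8)) = 6.7 + (-0.66667)·(-2.2) = 8.1667.

8.1667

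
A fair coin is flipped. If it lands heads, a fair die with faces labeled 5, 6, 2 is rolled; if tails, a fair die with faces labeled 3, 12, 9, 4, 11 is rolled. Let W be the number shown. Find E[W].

E[W | heads] = (5+6+2)/3 = 13/3.
E[W | tails] = (3+12+9+4+11)/5 = 39/5.
E[W] = (1/2)·(13/3) + (1/2)·(39/5) = 91/15.

91/15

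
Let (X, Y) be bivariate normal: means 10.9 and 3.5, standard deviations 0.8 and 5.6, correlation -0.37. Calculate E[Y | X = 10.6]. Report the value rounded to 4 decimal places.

The regression of Y on X has slope ρ·σ_Y/σ_X and passes through (μ_X, μ_Y).
E[Y | X=10.6] = 3.5 + (-0.37)·(5.6/0.8)·(10.6 − (10.9)) = 3.5 + (-2.59)·(-0.3) = 4.2770.

4.2770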